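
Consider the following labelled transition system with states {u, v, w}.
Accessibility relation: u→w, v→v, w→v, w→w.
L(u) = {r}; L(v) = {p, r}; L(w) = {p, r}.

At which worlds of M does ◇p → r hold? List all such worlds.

Recall that ◇ψ holds at a world iff ψ holds at some accessible world.
Let φ = ◇p → r. Evaluate φ at each world:
  u (successors {w}): φ is true.
  v (successors {v}): φ is true.
  w (successors {v, w}): φ is true.
For instance, at v:
  At v: ◇p is true, r is true, so ◇p → r is true.
    At v: ◇p requires p at some successor in {v}.
      p holds at v, so ◇p is true at v.
Satisfying worlds: {u, v, w}

u, v, w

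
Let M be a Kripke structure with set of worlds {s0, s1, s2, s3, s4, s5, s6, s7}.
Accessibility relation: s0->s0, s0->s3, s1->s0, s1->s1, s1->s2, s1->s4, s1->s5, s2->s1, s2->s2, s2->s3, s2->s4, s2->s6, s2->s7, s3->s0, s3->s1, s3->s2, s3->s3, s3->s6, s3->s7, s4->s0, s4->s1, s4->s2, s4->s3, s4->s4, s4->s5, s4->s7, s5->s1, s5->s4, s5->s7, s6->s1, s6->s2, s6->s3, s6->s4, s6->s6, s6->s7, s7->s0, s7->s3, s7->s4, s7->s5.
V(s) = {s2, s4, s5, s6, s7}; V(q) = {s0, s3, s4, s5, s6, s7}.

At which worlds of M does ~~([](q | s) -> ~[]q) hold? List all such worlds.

Let φ = ~~([](q | s) -> ~[]q). Evaluate φ at each world:
  s0 (successors {s0, s3}): φ is false.
  s1 (successors {s0, s1, s2, s4, s5}): φ is true.
  s2 (successors {s1, s2, s3, s4, s6, s7}): φ is true.
  s3 (successors {s0, s1, s2, s3, s6, s7}): φ is true.
  s4 (successors {s0, s1, s2, s3, s4, s5, s7}): φ is true.
  s5 (successors {s1, s4, s7}): φ is true.
  s6 (successors {s1, s2, s3, s4, s6, s7}): φ is true.
  s7 (successors {s0, s3, s4, s5}): φ is false.
For instance, at s2:
  At s2: ~([](q | s) -> ~[]q) is false, so ~~([](q | s) -> ~[]q) is true.
    At s2: [](q | s) -> ~[]q is true, so ~([](q | s) -> ~[]q) is false.
      At s2: [](q | s) is false, ~[]q is true, so [](q | s) -> ~[]q is true.
Satisfying worlds: {s1, s2, s3, s4, s5, s6}

s1, s2, s3, s4, s5, s6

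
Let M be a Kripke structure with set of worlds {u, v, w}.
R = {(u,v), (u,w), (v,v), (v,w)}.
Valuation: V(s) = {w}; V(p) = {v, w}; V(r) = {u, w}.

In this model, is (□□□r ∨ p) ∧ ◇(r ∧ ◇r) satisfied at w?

At w: □□□r ∨ p is true, ◇(r ∧ ◇r) is false, so (□□□r ∨ p) ∧ ◇(r ∧ ◇r) is false.
  At w: □□□r is true, p is true, so □□□r ∨ p is true.
    At w: no accessible worlds, so □□□r holds vacuously.
  At w: no accessible worlds, so ◇(r ∧ ◇r) is false.

No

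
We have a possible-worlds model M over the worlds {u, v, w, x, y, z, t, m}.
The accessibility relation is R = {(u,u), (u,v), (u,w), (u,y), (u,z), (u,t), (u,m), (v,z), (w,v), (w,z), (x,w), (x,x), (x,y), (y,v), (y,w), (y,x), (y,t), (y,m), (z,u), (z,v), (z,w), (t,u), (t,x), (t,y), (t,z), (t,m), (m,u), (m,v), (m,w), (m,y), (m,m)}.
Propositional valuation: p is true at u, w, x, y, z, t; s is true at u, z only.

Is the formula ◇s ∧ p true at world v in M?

No

At v: ◇s is true, p is false, so ◇s ∧ p is false.
  At v: ◇s requires s at some successor in {z}.
    s holds at z, so ◇s is true at v.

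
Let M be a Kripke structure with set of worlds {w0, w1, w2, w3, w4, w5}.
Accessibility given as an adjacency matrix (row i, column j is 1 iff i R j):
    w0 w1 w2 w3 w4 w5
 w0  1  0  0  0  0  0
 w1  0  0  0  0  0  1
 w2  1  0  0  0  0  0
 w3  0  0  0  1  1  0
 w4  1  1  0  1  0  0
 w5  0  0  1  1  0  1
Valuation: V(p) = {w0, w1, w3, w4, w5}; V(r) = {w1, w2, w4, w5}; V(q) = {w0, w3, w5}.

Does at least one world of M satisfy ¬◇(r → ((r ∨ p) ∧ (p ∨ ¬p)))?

Recall that ◇ψ holds at a world iff ψ holds at some accessible world.
Let φ = ¬◇(r → ((r ∨ p) ∧ (p ∨ ¬p))). Evaluate φ at each world:
  w0 (successors {w0}): φ is false.
  w1 (successors {w5}): φ is false.
  w2 (successors {w0}): φ is false.
  w3 (successors {w3, w4}): φ is false.
  w4 (successors {w0, w1, w3}): φ is false.
  w5 (successors {w2, w3, w5}): φ is false.
For instance, at w3:
  At w3: ◇(r → ((r ∨ p) ∧ (p ∨ ¬p))) is true, so ¬◇(r → ((r ∨ p) ∧ (p ∨ ¬p))) is false.
    At w3: ◇(r → ((r ∨ p) ∧ (p ∨ ¬p))) requires r → ((r ∨ p) ∧ (p ∨ ¬p)) at some successor in {w3, w4}.
      r → ((r ∨ p) ∧ (p ∨ ¬p)) holds at w3, so ◇(r → ((r ∨ p) ∧ (p ∨ ¬p))) is true at w3.

No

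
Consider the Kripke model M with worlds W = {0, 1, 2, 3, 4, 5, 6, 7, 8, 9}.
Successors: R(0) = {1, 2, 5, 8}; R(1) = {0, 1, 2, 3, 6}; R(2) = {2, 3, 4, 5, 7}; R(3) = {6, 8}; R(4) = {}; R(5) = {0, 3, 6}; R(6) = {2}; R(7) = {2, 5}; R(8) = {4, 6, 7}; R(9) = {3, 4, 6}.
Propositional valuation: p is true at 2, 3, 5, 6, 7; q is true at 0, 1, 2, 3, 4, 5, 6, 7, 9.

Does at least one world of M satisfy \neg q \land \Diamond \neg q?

No

Let φ = \neg q \land \Diamond \neg q. Evaluate φ at each world:
  0 (successors {1, 2, 5, 8}): φ is false.
  1 (successors {0, 1, 2, 3, 6}): φ is false.
  2 (successors {2, 3, 4, 5, 7}): φ is false.
  3 (successors {6, 8}): φ is false.
  4 (successors ∅): φ is false.
  5 (successors {0, 3, 6}): φ is false.
  6 (successors {2}): φ is false.
  7 (successors {2, 5}): φ is false.
  8 (successors {4, 6, 7}): φ is false.
  9 (successors {3, 4, 6}): φ is false.
For instance, at 6:
  At 6: \neg q is false, \Diamond \neg q is false, so \neg q \land \Diamond \neg q is false.
    At 6: \Diamond \neg q requires \neg q at some successor in {2}.
      At 2: \neg q is false.
    So \Diamond \neg q is false at 6.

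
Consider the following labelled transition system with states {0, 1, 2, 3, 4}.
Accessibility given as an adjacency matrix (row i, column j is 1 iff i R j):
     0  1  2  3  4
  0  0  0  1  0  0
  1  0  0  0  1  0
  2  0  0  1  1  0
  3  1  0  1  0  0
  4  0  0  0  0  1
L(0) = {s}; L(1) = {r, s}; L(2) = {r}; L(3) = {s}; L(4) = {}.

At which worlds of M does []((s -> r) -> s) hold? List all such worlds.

Recall that []ψ holds at a world iff ψ holds at every accessible world, and <>ψ holds iff ψ holds at some accessible world.
Let φ = []((s -> r) -> s). Evaluate φ at each world:
  0 (successors {2}): φ is false.
  1 (successors {3}): φ is true.
  2 (successors {2, 3}): φ is false.
  3 (successors {0, 2}): φ is false.
  4 (successors {4}): φ is false.
For instance, at 0:
  At 0: []((s -> r) -> s) requires (s -> r) -> s at every successor {2}.
    (s -> r) -> s fails at 2, so []((s -> r) -> s) is false at 0.
Satisfying worlds: {1}

1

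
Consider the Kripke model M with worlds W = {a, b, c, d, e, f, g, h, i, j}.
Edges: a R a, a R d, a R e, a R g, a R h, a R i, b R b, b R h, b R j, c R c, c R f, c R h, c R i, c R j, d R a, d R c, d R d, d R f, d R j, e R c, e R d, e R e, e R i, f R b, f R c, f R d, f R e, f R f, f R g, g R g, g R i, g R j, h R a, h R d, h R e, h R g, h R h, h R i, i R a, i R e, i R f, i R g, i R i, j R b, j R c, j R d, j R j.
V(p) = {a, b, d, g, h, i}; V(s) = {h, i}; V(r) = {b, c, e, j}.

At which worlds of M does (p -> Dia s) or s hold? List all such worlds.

a, b, c, e, f, g, h, i, j

Recall that Dia ψ holds at a world iff ψ holds at some accessible world.
Let φ = (p -> Dia s) or s. Evaluate φ at each world:
  a (successors {a, d, e, g, h, i}): φ is true.
  b (successors {b, h, j}): φ is true.
  c (successors {c, f, h, i, j}): φ is true.
  d (successors {a, c, d, f, j}): φ is false.
  e (successors {c, d, e, i}): φ is true.
  f (successors {b, c, d, e, f, g}): φ is true.
  g (successors {g, i, j}): φ is true.
  h (successors {a, d, e, g, h, i}): φ is true.
  i (successors {a, e, f, g, i}): φ is true.
  j (successors {b, c, d, j}): φ is true.
For instance, at i:
  At i: p -> Dia s is true, s is true, so (p -> Dia s) or s is true.
    At i: p is true, Dia s is true, so p -> Dia s is true.
      At i: Dia s requires s at some successor in {a, e, f, g, i}.
        s holds at i, so Dia s is true at i.
Satisfying worlds: {a, b, c, e, f, g, h, i, j}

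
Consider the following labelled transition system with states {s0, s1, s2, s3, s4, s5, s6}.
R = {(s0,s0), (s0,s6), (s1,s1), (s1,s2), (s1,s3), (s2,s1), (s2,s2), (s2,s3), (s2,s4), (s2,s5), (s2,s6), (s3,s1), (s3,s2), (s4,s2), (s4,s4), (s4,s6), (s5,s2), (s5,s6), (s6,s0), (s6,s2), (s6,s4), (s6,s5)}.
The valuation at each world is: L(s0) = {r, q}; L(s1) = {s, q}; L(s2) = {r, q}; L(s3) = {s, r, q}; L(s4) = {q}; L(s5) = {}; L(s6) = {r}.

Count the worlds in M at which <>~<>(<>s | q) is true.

0

Let φ = <>~<>(<>s | q). Evaluate φ at each world:
  s0 (successors {s0, s6}): φ is false.
  s1 (successors {s1, s2, s3}): φ is false.
  s2 (successors {s1, s2, s3, s4, s5, s6}): φ is false.
  s3 (successors {s1, s2}): φ is false.
  s4 (successors {s2, s4, s6}): φ is false.
  s5 (successors {s2, s6}): φ is false.
  s6 (successors {s0, s2, s4, s5}): φ is false.
For instance, at s1:
  At s1: <>~<>(<>s | q) requires ~<>(<>s | q) at some successor in {s1, s2, s3}.
    At s1: ~<>(<>s | q) is false.
    At s2: ~<>(<>s | q) is false.
    At s3: ~<>(<>s | q) is false.
  So <>~<>(<>s | q) is false at s1.
Satisfying worlds: none.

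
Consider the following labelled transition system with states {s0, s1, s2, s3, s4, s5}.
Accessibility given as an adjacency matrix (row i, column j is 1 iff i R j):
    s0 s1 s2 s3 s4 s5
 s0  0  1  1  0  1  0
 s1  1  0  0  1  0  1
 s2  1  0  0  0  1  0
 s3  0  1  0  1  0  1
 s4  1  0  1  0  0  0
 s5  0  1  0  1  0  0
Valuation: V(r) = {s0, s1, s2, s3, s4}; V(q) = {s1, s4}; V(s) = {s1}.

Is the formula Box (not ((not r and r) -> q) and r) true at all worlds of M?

No

Let φ = Box (not ((not r and r) -> q) and r). Evaluate φ at each world:
  s0 (successors {s1, s2, s4}): φ is false.
  s1 (successors {s0, s3, s5}): φ is false.
  s2 (successors {s0, s4}): φ is false.
  s3 (successors {s1, s3, s5}): φ is false.
  s4 (successors {s0, s2}): φ is false.
  s5 (successors {s1, s3}): φ is false.
Detail at s0 (counterexample):
  At s0: Box (not ((not r and r) -> q) and r) requires not ((not r and r) -> q) and r at every successor {s1, s2, s4}.
    not ((not r and r) -> q) and r fails at s1, so Box (not ((not r and r) -> q) and r) is false at s0.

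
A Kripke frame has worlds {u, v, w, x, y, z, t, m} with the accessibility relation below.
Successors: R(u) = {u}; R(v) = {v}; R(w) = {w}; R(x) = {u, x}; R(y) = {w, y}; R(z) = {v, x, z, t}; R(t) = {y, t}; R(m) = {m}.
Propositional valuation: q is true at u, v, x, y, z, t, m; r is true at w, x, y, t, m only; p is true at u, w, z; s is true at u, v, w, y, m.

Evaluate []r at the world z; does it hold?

At z: []r requires r at every successor {v, x, z, t}.
  r fails at v, so []r is false at z.

No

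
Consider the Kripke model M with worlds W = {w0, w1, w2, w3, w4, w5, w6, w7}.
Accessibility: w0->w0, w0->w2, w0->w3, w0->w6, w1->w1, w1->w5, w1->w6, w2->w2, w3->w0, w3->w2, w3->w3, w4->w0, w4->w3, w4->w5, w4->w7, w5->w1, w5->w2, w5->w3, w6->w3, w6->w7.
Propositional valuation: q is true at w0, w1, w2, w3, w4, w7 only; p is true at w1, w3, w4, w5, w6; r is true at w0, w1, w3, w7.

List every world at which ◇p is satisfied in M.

Let φ = ◇p. Evaluate φ at each world:
  w0 (successors {w0, w2, w3, w6}): φ is true.
  w1 (successors {w1, w5, w6}): φ is true.
  w2 (successors {w2}): φ is false.
  w3 (successors {w0, w2, w3}): φ is true.
  w4 (successors {w0, w3, w5, w7}): φ is true.
  w5 (successors {w1, w2, w3}): φ is true.
  w6 (successors {w3, w7}): φ is true.
  w7 (successors ∅): φ is false.
For instance, at w1:
  At w1: ◇p requires p at some successor in {w1, w5, w6}.
    p holds at w1, so ◇p is true at w1.
Satisfying worlds: {w0, w1, w3, w4, w5, w6}

w0, w1, w3, w4, w5, w6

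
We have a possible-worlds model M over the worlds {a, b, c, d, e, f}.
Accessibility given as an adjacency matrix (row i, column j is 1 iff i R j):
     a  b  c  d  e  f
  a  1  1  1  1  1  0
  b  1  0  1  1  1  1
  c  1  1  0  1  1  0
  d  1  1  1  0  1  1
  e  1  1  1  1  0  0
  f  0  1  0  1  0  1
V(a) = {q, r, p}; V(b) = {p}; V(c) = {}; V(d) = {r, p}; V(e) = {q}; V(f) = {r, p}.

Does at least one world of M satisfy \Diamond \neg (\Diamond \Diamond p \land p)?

Recall that \Diamond ψ holds at a world iff ψ holds at some accessible world.
Let φ = \Diamond \neg (\Diamond \Diamond p \land p). Evaluate φ at each world:
  a (successors {a, b, c, d, e}): φ is true.
  b (successors {a, c, d, e, f}): φ is true.
  c (successors {a, b, d, e}): φ is true.
  d (successors {a, b, c, e, f}): φ is true.
  e (successors {a, b, c, d}): φ is true.
  f (successors {b, d, f}): φ is false.
Detail at a (witness):
  At a: \Diamond \neg (\Diamond \Diamond p \land p) requires \neg (\Diamond \Diamond p \land p) at some successor in {a, b, c, d, e}.
    \neg (\Diamond \Diamond p \land p) holds at c, so \Diamond \neg (\Diamond \Diamond p \land p) is true at a.
      At c: \Diamond \Diamond p \land p is false, so \neg (\Diamond \Diamond p \land p) is true.

Yes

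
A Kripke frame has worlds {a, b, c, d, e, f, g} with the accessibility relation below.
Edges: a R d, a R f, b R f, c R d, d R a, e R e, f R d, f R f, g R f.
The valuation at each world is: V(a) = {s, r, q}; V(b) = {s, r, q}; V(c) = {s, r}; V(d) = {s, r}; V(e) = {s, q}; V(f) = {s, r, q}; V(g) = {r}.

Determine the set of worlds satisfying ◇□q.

Let φ = ◇□q. Evaluate φ at each world:
  a (successors {d, f}): φ is true.
  b (successors {f}): φ is false.
  c (successors {d}): φ is true.
  d (successors {a}): φ is false.
  e (successors {e}): φ is true.
  f (successors {d, f}): φ is true.
  g (successors {f}): φ is false.
For instance, at g:
  At g: ◇□q requires □q at some successor in {f}.
    At f: □q is false.
  So ◇□q is false at g.
Satisfying worlds: {a, c, e, f}

a, c, e, f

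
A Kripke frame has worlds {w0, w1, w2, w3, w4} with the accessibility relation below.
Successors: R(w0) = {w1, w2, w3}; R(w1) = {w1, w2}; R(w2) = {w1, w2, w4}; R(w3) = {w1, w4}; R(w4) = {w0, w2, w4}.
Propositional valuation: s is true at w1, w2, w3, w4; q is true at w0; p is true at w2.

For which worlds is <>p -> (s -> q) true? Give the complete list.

Let φ = <>p -> (s -> q). Evaluate φ at each world:
  w0 (successors {w1, w2, w3}): φ is true.
  w1 (successors {w1, w2}): φ is false.
  w2 (successors {w1, w2, w4}): φ is false.
  w3 (successors {w1, w4}): φ is true.
  w4 (successors {w0, w2, w4}): φ is false.
For instance, at w3:
  At w3: <>p is false, s -> q is false, so <>p -> (s -> q) is true.
    At w3: <>p requires p at some successor in {w1, w4}.
      At w1: p is false.
      At w4: p is false.
    So <>p is false at w3.
Satisfying worlds: {w0, w3}

w0, w3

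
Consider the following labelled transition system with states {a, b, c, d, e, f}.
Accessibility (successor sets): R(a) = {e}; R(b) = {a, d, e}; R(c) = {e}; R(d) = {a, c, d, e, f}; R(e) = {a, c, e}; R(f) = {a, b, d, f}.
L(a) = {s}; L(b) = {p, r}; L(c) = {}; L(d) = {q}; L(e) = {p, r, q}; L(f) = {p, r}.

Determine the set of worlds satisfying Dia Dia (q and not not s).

Let φ = Dia Dia (q and not not s). Evaluate φ at each world:
  a (successors {e}): φ is false.
  b (successors {a, d, e}): φ is false.
  c (successors {e}): φ is false.
  d (successors {a, c, d, e, f}): φ is false.
  e (successors {a, c, e}): φ is false.
  f (successors {a, b, d, f}): φ is false.
For instance, at d:
  At d: Dia Dia (q and not not s) requires Dia (q and not not s) at some successor in {a, c, d, e, f}.
    At a: Dia (q and not not s) is false.
    At c: Dia (q and not not s) is false.
    At d: Dia (q and not not s) is false.
    At e: Dia (q and not not s) is false.
    At f: Dia (q and not not s) is false.
  So Dia Dia (q and not not s) is false at d.
Satisfying worlds: none.

none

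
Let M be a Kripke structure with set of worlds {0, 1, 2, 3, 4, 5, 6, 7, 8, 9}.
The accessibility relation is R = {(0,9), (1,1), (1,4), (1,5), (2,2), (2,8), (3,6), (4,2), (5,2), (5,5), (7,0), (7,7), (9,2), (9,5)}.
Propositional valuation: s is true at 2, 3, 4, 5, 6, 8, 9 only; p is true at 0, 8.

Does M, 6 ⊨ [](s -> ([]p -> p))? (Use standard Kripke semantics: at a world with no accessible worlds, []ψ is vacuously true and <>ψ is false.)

At 6: no accessible worlds, so [](s -> ([]p -> p)) holds vacuously.

Yes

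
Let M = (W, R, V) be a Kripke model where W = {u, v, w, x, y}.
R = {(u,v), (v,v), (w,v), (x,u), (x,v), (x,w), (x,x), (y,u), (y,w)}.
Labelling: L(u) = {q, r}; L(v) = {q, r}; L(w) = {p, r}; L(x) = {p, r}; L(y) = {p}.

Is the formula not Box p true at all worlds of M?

Let φ = not Box p. Evaluate φ at each world:
  u (successors {v}): φ is true.
  v (successors {v}): φ is true.
  w (successors {v}): φ is true.
  x (successors {u, v, w, x}): φ is true.
  y (successors {u, w}): φ is true.
For instance, at w:
  At w: Box p is false, so not Box p is true.
    At w: Box p requires p at every successor {v}.
      p fails at v, so Box p is false at w.

Yes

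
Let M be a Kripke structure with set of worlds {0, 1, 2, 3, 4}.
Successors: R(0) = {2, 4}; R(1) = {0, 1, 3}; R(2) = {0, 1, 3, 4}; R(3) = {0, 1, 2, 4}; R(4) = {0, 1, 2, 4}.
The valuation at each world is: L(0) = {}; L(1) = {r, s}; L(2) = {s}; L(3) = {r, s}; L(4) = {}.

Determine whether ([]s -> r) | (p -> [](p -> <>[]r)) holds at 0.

At 0: []s -> r is true, p -> [](p -> <>[]r) is true, so ([]s -> r) | (p -> [](p -> <>[]r)) is true.
  At 0: []s is false, r is false, so []s -> r is true.
    At 0: []s requires s at every successor {2, 4}.
      s fails at 4, so []s is false at 0.
  At 0: p is false, [](p -> <>[]r) is true, so p -> [](p -> <>[]r) is true.
    At 0: [](p -> <>[]r) requires p -> <>[]r at every successor {2, 4}.
      At 2: p -> <>[]r is true.
      At 4: p -> <>[]r is true.
    So [](p -> <>[]r) is true at 0.

Yes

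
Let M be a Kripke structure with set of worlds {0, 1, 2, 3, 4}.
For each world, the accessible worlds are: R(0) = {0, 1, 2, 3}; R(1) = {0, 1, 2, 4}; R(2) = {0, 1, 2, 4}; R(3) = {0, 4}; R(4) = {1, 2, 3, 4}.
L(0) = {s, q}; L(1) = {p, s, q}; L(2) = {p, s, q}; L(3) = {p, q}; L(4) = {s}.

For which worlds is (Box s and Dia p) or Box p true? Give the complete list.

Let φ = (Box s and Dia p) or Box p. Evaluate φ at each world:
  0 (successors {0, 1, 2, 3}): φ is false.
  1 (successors {0, 1, 2, 4}): φ is true.
  2 (successors {0, 1, 2, 4}): φ is true.
  3 (successors {0, 4}): φ is false.
  4 (successors {1, 2, 3, 4}): φ is false.
For instance, at 1:
  At 1: Box s and Dia p is true, Box p is false, so (Box s and Dia p) or Box p is true.
    At 1: Box s is true, Dia p is true, so Box s and Dia p is true.
      At 1: Box s requires s at every successor {0, 1, 2, 4}.
        At 0: s is true.
        At 1: s is true.
        At 2: s is true.
        At 4: s is true.
      So Box s is true at 1.
      At 1: Dia p requires p at some successor in {0, 1, 2, 4}.
        p holds at 1, so Dia p is true at 1.
    At 1: Box p requires p at every successor {0, 1, 2, 4}.
      p fails at 0, so Box p is false at 1.
Satisfying worlds: {1, 2}

1, 2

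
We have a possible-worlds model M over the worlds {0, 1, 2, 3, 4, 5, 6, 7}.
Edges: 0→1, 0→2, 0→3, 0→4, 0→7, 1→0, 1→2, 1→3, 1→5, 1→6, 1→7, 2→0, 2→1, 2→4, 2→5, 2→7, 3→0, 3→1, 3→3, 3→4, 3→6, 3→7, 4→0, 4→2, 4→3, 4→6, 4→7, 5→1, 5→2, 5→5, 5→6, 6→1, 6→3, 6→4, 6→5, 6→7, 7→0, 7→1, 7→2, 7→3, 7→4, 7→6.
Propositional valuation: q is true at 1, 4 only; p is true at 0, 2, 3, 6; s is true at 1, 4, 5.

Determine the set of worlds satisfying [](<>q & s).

Let φ = [](<>q & s). Evaluate φ at each world:
  0 (successors {1, 2, 3, 4, 7}): φ is false.
  1 (successors {0, 2, 3, 5, 6, 7}): φ is false.
  2 (successors {0, 1, 4, 5, 7}): φ is false.
  3 (successors {0, 1, 3, 4, 6, 7}): φ is false.
  4 (successors {0, 2, 3, 6, 7}): φ is false.
  5 (successors {1, 2, 5, 6}): φ is false.
  6 (successors {1, 3, 4, 5, 7}): φ is false.
  7 (successors {0, 1, 2, 3, 4, 6}): φ is false.
For instance, at 0:
  At 0: [](<>q & s) requires <>q & s at every successor {1, 2, 3, 4, 7}.
    <>q & s fails at 1, so [](<>q & s) is false at 0.
      At 1: <>q is false, s is true, so <>q & s is false.
Satisfying worlds: none.

none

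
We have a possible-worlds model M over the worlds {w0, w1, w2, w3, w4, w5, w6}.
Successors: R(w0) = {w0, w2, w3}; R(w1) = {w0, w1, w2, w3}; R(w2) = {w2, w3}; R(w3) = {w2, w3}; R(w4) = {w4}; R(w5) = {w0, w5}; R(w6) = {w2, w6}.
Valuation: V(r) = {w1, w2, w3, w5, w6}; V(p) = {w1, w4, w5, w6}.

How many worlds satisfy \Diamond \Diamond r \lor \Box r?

6

Let φ = \Diamond \Diamond r \lor \Box r. Evaluate φ at each world:
  w0 (successors {w0, w2, w3}): φ is true.
  w1 (successors {w0, w1, w2, w3}): φ is true.
  w2 (successors {w2, w3}): φ is true.
  w3 (successors {w2, w3}): φ is true.
  w4 (successors {w4}): φ is false.
  w5 (successors {w0, w5}): φ is true.
  w6 (successors {w2, w6}): φ is true.
For instance, at w1:
  At w1: \Diamond \Diamond r is true, \Box r is false, so \Diamond \Diamond r \lor \Box r is true.
    At w1: \Diamond \Diamond r requires \Diamond r at some successor in {w0, w1, w2, w3}.
      \Diamond r holds at w0, so \Diamond \Diamond r is true at w1.
    At w1: \Box r requires r at every successor {w0, w1, w2, w3}.
      r fails at w0, so \Box r is false at w1.
Satisfying worlds: {w0, w1, w2, w3, w5, w6}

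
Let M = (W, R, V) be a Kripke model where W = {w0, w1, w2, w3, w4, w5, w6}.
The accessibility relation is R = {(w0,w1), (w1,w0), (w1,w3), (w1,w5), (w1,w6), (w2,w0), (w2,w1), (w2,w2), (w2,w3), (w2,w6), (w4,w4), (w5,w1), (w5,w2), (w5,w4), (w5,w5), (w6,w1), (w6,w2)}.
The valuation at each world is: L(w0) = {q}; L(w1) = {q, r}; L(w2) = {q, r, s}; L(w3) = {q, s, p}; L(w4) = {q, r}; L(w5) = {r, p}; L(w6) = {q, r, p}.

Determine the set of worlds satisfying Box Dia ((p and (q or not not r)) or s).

Recall that Box ψ holds at a world iff ψ holds at every accessible world, and Dia ψ holds iff ψ holds at some accessible world.
Let φ = Box Dia ((p and (q or not not r)) or s). Evaluate φ at each world:
  w0 (successors {w1}): φ is true.
  w1 (successors {w0, w3, w5, w6}): φ is false.
  w2 (successors {w0, w1, w2, w3, w6}): φ is false.
  w3 (successors ∅): φ is true.
  w4 (successors {w4}): φ is false.
  w5 (successors {w1, w2, w4, w5}): φ is false.
  w6 (successors {w1, w2}): φ is true.
For instance, at w0:
  At w0: Box Dia ((p and (q or not not r)) or s) requires Dia ((p and (q or not not r)) or s) at every successor {w1}.
      At w1: Dia ((p and (q or not not r)) or s) requires (p and (q or not not r)) or s at some successor in {w0, w3, w5, w6}.
        (p and (q or not not r)) or s holds at w3, so Dia ((p and (q or not not r)) or s) is true at w1.
  So Box Dia ((p and (q or not not r)) or s) is true at w0.
Satisfying worlds: {w0, w3, w6}

w0, w3, w6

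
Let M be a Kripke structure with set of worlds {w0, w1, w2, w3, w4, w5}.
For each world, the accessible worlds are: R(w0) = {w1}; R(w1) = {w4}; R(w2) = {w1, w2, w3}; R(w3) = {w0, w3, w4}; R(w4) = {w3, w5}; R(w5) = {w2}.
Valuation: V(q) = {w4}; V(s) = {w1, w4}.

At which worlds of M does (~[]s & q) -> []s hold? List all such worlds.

Recall that []ψ holds at a world iff ψ holds at every accessible world, and <>ψ holds iff ψ holds at some accessible world.
Let φ = (~[]s & q) -> []s. Evaluate φ at each world:
  w0 (successors {w1}): φ is true.
  w1 (successors {w4}): φ is true.
  w2 (successors {w1, w2, w3}): φ is true.
  w3 (successors {w0, w3, w4}): φ is true.
  w4 (successors {w3, w5}): φ is false.
  w5 (successors {w2}): φ is true.
For instance, at w5:
  At w5: ~[]s & q is false, []s is false, so (~[]s & q) -> []s is true.
    At w5: ~[]s is true, q is false, so ~[]s & q is false.
      At w5: []s is false, so ~[]s is true.
    At w5: []s requires s at every successor {w2}.
      s fails at w2, so []s is false at w5.
Satisfying worlds: {w0, w1, w2, w3, w5}

w0, w1, w2, w3, w5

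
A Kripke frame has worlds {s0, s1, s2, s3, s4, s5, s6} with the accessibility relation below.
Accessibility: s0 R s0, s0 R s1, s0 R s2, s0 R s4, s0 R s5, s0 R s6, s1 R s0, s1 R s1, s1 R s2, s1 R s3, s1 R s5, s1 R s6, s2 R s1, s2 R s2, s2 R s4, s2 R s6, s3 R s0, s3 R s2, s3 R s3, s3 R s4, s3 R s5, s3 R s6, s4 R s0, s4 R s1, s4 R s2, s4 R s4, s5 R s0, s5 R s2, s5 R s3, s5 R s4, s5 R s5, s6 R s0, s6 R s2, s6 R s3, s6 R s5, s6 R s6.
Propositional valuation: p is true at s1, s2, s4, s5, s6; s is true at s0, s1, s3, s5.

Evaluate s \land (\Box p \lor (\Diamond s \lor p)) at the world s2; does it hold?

Recall that \Box ψ holds at a world iff ψ holds at every accessible world, and \Diamond ψ holds iff ψ holds at some accessible world.
At s2: s is false, \Box p \lor (\Diamond s \lor p) is true, so s \land (\Box p \lor (\Diamond s \lor p)) is false.
  At s2: \Box p is true, \Diamond s \lor p is true, so \Box p \lor (\Diamond s \lor p) is true.
    At s2: \Box p requires p at every successor {s1, s2, s4, s6}.
      At s1: p is true.
      At s2: p is true.
      At s4: p is true.
      At s6: p is true.
    So \Box p is true at s2.
    At s2: \Diamond s is true, p is true, so \Diamond s \lor p is true.
      At s2: \Diamond s requires s at some successor in {s1, s2, s4, s6}.
        s holds at s1, so \Diamond s is true at s2.

No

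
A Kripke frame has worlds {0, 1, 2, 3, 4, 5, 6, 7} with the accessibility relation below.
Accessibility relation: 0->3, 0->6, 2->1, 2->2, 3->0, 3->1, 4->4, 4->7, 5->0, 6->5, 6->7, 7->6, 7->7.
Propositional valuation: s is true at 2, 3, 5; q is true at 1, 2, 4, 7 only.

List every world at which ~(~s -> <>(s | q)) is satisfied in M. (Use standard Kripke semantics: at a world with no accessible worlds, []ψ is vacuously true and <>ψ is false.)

1

Let φ = ~(~s -> <>(s | q)). Evaluate φ at each world:
  0 (successors {3, 6}): φ is false.
  1 (successors ∅): φ is true.
  2 (successors {1, 2}): φ is false.
  3 (successors {0, 1}): φ is false.
  4 (successors {4, 7}): φ is false.
  5 (successors {0}): φ is false.
  6 (successors {5, 7}): φ is false.
  7 (successors {6, 7}): φ is false.
For instance, at 7:
  At 7: ~s -> <>(s | q) is true, so ~(~s -> <>(s | q)) is false.
    At 7: ~s is true, <>(s | q) is true, so ~s -> <>(s | q) is true.
      At 7: <>(s | q) requires s | q at some successor in {6, 7}.
        s | q holds at 7, so <>(s | q) is true at 7.
Satisfying worlds: {1}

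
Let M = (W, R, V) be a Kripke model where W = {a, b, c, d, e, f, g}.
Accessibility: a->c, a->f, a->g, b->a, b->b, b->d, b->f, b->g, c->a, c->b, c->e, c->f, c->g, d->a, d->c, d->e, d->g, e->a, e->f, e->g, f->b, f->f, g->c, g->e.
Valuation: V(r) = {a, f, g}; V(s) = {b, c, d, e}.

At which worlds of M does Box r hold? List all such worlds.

e

Let φ = Box r. Evaluate φ at each world:
  a (successors {c, f, g}): φ is false.
  b (successors {a, b, d, f, g}): φ is false.
  c (successors {a, b, e, f, g}): φ is false.
  d (successors {a, c, e, g}): φ is false.
  e (successors {a, f, g}): φ is true.
  f (successors {b, f}): φ is false.
  g (successors {c, e}): φ is false.
For instance, at a:
  At a: Box r requires r at every successor {c, f, g}.
    r fails at c, so Box r is false at a.
Satisfying worlds: {e}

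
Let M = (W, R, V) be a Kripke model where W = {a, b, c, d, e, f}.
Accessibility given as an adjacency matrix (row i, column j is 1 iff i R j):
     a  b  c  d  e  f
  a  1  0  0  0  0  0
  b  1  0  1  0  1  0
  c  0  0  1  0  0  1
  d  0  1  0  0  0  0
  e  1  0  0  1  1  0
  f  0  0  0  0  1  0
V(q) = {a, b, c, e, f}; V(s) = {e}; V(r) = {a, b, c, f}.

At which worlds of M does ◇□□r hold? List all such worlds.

a, b, e

Recall that □ψ holds at a world iff ψ holds at every accessible world, and ◇ψ holds iff ψ holds at some accessible world.
Let φ = ◇□□r. Evaluate φ at each world:
  a (successors {a}): φ is true.
  b (successors {a, c, e}): φ is true.
  c (successors {c, f}): φ is false.
  d (successors {b}): φ is false.
  e (successors {a, d, e}): φ is true.
  f (successors {e}): φ is false.
For instance, at a:
  At a: ◇□□r requires □□r at some successor in {a}.
    □□r holds at a, so ◇□□r is true at a.
      At a: □□r requires □r at every successor {a}.
        At a: □r is true.
      So □□r is true at a.
Satisfying worlds: {a, b, e}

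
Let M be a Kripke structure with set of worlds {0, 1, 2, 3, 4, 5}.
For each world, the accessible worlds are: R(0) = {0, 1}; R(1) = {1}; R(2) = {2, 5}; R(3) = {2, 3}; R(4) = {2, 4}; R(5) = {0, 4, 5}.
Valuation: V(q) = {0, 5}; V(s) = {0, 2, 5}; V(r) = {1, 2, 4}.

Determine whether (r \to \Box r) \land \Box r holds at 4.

At 4: r \to \Box r is true, \Box r is true, so (r \to \Box r) \land \Box r is true.
  At 4: r is true, \Box r is true, so r \to \Box r is true.
    At 4: \Box r requires r at every successor {2, 4}.
      At 2: r is true.
      At 4: r is true.
    So \Box r is true at 4.
  At 4: \Box r requires r at every successor {2, 4}.
    At 2: r is true.
    At 4: r is true.
  So \Box r is true at 4.

Yes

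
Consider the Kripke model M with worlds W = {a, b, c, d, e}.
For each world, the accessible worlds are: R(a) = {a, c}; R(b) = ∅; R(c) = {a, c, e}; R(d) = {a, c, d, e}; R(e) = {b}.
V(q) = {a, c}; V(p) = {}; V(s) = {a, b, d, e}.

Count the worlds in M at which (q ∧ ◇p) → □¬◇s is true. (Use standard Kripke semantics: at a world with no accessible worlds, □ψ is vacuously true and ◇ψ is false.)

Recall that □ψ holds at a world iff ψ holds at every accessible world, and ◇ψ holds iff ψ holds at some accessible world.
Let φ = (q ∧ ◇p) → □¬◇s. Evaluate φ at each world:
  a (successors {a, c}): φ is true.
  b (successors ∅): φ is true.
  c (successors {a, c, e}): φ is true.
  d (successors {a, c, d, e}): φ is true.
  e (successors {b}): φ is true.
For instance, at c:
  At c: q ∧ ◇p is false, □¬◇s is false, so (q ∧ ◇p) → □¬◇s is true.
    At c: q is true, ◇p is false, so q ∧ ◇p is false.
      At c: ◇p requires p at some successor in {a, c, e}.
        At a: p is false.
        At c: p is false.
        At e: p is false.
      So ◇p is false at c.
    At c: □¬◇s requires ¬◇s at every successor {a, c, e}.
      ¬◇s fails at a, so □¬◇s is false at c.
Satisfying worlds: {a, b, c, d, e}

5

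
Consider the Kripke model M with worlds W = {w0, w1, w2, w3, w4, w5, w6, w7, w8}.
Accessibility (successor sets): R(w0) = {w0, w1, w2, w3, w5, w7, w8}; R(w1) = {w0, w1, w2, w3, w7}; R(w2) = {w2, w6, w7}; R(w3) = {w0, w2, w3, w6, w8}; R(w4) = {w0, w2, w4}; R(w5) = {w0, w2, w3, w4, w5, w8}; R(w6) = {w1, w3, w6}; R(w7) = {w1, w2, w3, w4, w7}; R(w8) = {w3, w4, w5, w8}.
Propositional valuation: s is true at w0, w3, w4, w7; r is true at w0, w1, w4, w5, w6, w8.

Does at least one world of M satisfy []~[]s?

Let φ = []~[]s. Evaluate φ at each world:
  w0 (successors {w0, w1, w2, w3, w5, w7, w8}): φ is true.
  w1 (successors {w0, w1, w2, w3, w7}): φ is true.
  w2 (successors {w2, w6, w7}): φ is true.
  w3 (successors {w0, w2, w3, w6, w8}): φ is true.
  w4 (successors {w0, w2, w4}): φ is true.
  w5 (successors {w0, w2, w3, w4, w5, w8}): φ is true.
  w6 (successors {w1, w3, w6}): φ is true.
  w7 (successors {w1, w2, w3, w4, w7}): φ is true.
  w8 (successors {w3, w4, w5, w8}): φ is true.
Detail at w0 (witness):
  At w0: []~[]s requires ~[]s at every successor {w0, w1, w2, w3, w5, w7, w8}.
    At w0: ~[]s is true.
    At w1: ~[]s is true.
    At w2: ~[]s is true.
    At w3: ~[]s is true.
    At w5: ~[]s is true.
    At w7: ~[]s is true.
    At w8: ~[]s is true.
  So []~[]s is true at w0.

Yes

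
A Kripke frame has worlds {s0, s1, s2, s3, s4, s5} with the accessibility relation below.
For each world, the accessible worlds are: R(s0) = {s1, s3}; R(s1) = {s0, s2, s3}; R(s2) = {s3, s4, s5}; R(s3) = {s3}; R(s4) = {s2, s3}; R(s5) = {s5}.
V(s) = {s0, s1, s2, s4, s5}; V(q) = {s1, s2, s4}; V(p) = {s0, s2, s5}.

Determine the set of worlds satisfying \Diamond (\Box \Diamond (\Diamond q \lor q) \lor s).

s0, s1, s2, s4, s5

Let φ = \Diamond (\Box \Diamond (\Diamond q \lor q) \lor s). Evaluate φ at each world:
  s0 (successors {s1, s3}): φ is true.
  s1 (successors {s0, s2, s3}): φ is true.
  s2 (successors {s3, s4, s5}): φ is true.
  s3 (successors {s3}): φ is false.
  s4 (successors {s2, s3}): φ is true.
  s5 (successors {s5}): φ is true.
For instance, at s3:
  At s3: \Diamond (\Box \Diamond (\Diamond q \lor q) \lor s) requires \Box \Diamond (\Diamond q \lor q) \lor s at some successor in {s3}.
    At s3: \Box \Diamond (\Diamond q \lor q) \lor s is false.
  So \Diamond (\Box \Diamond (\Diamond q \lor q) \lor s) is false at s3.
Satisfying worlds: {s0, s1, s2, s4, s5}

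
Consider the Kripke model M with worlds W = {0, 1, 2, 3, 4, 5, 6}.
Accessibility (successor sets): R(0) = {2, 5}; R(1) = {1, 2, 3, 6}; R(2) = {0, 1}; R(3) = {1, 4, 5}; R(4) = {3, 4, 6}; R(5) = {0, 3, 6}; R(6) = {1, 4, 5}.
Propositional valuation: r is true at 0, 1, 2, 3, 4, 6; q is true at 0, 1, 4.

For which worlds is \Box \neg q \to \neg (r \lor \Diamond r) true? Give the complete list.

Recall that \Box ψ holds at a world iff ψ holds at every accessible world, and \Diamond ψ holds iff ψ holds at some accessible world.
Let φ = \Box \neg q \to \neg (r \lor \Diamond r). Evaluate φ at each world:
  0 (successors {2, 5}): φ is false.
  1 (successors {1, 2, 3, 6}): φ is true.
  2 (successors {0, 1}): φ is true.
  3 (successors {1, 4, 5}): φ is true.
  4 (successors {3, 4, 6}): φ is true.
  5 (successors {0, 3, 6}): φ is true.
  6 (successors {1, 4, 5}): φ is true.
For instance, at 3:
  At 3: \Box \neg q is false, \neg (r \lor \Diamond r) is false, so \Box \neg q \to \neg (r \lor \Diamond r) is true.
    At 3: \Box \neg q requires \neg q at every successor {1, 4, 5}.
      \neg q fails at 1, so \Box \neg q is false at 3.
    At 3: r \lor \Diamond r is true, so \neg (r \lor \Diamond r) is false.
      At 3: r is true, \Diamond r is true, so r \lor \Diamond r is true.
Satisfying worlds: {1, 2, 3, 4, 5, 6}

1, 2, 3, 4, 5, 6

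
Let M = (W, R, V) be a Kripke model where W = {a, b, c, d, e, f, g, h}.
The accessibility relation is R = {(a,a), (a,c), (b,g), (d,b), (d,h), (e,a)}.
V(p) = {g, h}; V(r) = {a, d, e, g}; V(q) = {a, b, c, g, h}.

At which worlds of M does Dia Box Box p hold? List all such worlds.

a, b, d

Let φ = Dia Box Box p. Evaluate φ at each world:
  a (successors {a, c}): φ is true.
  b (successors {g}): φ is true.
  c (successors ∅): φ is false.
  d (successors {b, h}): φ is true.
  e (successors {a}): φ is false.
  f (successors ∅): φ is false.
  g (successors ∅): φ is false.
  h (successors ∅): φ is false.
For instance, at d:
  At d: Dia Box Box p requires Box Box p at some successor in {b, h}.
    Box Box p holds at b, so Dia Box Box p is true at d.
      At b: Box Box p requires Box p at every successor {g}.
        At g: Box p is true.
      So Box Box p is true at b.
Satisfying worlds: {a, b, d}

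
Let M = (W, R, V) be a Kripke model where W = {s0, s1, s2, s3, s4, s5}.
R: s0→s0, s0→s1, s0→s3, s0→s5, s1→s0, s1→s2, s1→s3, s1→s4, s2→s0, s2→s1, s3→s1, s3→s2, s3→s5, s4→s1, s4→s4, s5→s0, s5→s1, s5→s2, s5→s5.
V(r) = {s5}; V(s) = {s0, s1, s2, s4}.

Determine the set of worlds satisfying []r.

Let φ = []r. Evaluate φ at each world:
  s0 (successors {s0, s1, s3, s5}): φ is false.
  s1 (successors {s0, s2, s3, s4}): φ is false.
  s2 (successors {s0, s1}): φ is false.
  s3 (successors {s1, s2, s5}): φ is false.
  s4 (successors {s1, s4}): φ is false.
  s5 (successors {s0, s1, s2, s5}): φ is false.
For instance, at s4:
  At s4: []r requires r at every successor {s1, s4}.
    r fails at s1, so []r is false at s4.
Satisfying worlds: none.

none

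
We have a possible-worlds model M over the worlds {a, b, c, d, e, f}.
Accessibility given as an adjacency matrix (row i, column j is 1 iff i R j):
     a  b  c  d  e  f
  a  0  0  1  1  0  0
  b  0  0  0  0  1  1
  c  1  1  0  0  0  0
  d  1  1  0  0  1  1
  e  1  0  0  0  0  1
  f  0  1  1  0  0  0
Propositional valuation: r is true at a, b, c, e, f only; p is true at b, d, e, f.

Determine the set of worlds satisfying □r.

Recall that □ψ holds at a world iff ψ holds at every accessible world, and ◇ψ holds iff ψ holds at some accessible world.
Let φ = □r. Evaluate φ at each world:
  a (successors {c, d}): φ is false.
  b (successors {e, f}): φ is true.
  c (successors {a, b}): φ is true.
  d (successors {a, b, e, f}): φ is true.
  e (successors {a, f}): φ is true.
  f (successors {b, c}): φ is true.
For instance, at c:
  At c: □r requires r at every successor {a, b}.
    At a: r is true.
    At b: r is true.
  So □r is true at c.
Satisfying worlds: {b, c, d, e, f}

b, c, d, e, f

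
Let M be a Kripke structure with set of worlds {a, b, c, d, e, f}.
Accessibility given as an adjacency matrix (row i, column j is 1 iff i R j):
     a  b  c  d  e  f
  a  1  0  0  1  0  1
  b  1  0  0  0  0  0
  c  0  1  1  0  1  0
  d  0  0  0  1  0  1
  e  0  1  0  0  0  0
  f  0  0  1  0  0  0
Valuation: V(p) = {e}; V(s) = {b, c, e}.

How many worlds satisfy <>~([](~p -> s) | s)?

Let φ = <>~([](~p -> s) | s). Evaluate φ at each world:
  a (successors {a, d, f}): φ is true.
  b (successors {a}): φ is true.
  c (successors {b, c, e}): φ is false.
  d (successors {d, f}): φ is true.
  e (successors {b}): φ is false.
  f (successors {c}): φ is false.
For instance, at d:
  At d: <>~([](~p -> s) | s) requires ~([](~p -> s) | s) at some successor in {d, f}.
    ~([](~p -> s) | s) holds at d, so <>~([](~p -> s) | s) is true at d.
      At d: [](~p -> s) | s is false, so ~([](~p -> s) | s) is true.
Satisfying worlds: {a, b, d}

3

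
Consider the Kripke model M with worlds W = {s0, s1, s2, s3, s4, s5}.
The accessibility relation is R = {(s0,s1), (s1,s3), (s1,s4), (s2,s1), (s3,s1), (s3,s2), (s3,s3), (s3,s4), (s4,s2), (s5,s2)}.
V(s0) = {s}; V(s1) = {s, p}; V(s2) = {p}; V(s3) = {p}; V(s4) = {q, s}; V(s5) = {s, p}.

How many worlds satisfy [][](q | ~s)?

2

Recall that []ψ holds at a world iff ψ holds at every accessible world, and <>ψ holds iff ψ holds at some accessible world.
Let φ = [][](q | ~s). Evaluate φ at each world:
  s0 (successors {s1}): φ is true.
  s1 (successors {s3, s4}): φ is false.
  s2 (successors {s1}): φ is true.
  s3 (successors {s1, s2, s3, s4}): φ is false.
  s4 (successors {s2}): φ is false.
  s5 (successors {s2}): φ is false.
For instance, at s4:
  At s4: [][](q | ~s) requires [](q | ~s) at every successor {s2}.
    [](q | ~s) fails at s2, so [][](q | ~s) is false at s4.
      At s2: [](q | ~s) requires q | ~s at every successor {s1}.
        q | ~s fails at s1, so [](q | ~s) is false at s2.
Satisfying worlds: {s0, s2}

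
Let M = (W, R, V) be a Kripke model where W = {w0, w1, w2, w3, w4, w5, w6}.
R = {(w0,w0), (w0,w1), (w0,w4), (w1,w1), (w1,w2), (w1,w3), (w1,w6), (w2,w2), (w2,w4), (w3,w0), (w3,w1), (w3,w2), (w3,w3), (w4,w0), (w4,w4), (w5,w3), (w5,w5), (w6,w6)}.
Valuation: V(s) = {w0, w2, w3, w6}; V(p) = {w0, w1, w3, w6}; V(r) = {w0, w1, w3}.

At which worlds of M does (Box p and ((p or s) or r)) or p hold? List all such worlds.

w0, w1, w3, w6

Let φ = (Box p and ((p or s) or r)) or p. Evaluate φ at each world:
  w0 (successors {w0, w1, w4}): φ is true.
  w1 (successors {w1, w2, w3, w6}): φ is true.
  w2 (successors {w2, w4}): φ is false.
  w3 (successors {w0, w1, w2, w3}): φ is true.
  w4 (successors {w0, w4}): φ is false.
  w5 (successors {w3, w5}): φ is false.
  w6 (successors {w6}): φ is true.
For instance, at w1:
  At w1: Box p and ((p or s) or r) is false, p is true, so (Box p and ((p or s) or r)) or p is true.
    At w1: Box p is false, (p or s) or r is true, so Box p and ((p or s) or r) is false.
      At w1: Box p requires p at every successor {w1, w2, w3, w6}.
        p fails at w2, so Box p is false at w1.
Satisfying worlds: {w0, w1, w3, w6}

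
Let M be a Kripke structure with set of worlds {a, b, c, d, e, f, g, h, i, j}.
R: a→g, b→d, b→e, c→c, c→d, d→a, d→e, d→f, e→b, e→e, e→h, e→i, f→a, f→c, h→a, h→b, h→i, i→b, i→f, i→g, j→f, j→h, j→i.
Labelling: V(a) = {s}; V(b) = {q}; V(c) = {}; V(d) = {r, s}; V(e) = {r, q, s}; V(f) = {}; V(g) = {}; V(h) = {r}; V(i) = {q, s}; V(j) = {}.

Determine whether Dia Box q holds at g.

No

At g: no accessible worlds, so Dia Box q is false.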